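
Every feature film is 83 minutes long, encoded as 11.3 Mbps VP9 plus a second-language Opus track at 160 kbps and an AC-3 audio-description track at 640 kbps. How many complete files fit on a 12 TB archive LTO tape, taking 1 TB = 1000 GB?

1593

83 min = 4980 s
Audio total: 160 + 640 = 800 kbps = 0.800 Mbps.
Total bitrate: 12.100 Mbps.
Per item: 12.100 Mbps × 4980 s = 60,258 Mb = 7,532 MB.
Capacity: 12 TB = 96,000,000 Mb; 1593.15 items → 1593 complete.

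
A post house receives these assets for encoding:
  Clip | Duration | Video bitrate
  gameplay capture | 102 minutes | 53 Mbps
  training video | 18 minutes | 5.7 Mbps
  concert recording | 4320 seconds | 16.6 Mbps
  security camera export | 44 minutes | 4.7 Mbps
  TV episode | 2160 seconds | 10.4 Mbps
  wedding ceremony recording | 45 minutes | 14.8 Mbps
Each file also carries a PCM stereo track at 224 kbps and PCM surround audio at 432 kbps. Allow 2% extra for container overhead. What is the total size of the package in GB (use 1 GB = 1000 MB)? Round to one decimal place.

Audio total: 224 + 432 = 656 kbps = 0.656 Mbps.
gameplay capture: 53.656 Mbps × 6120 s × 1.02 = 334942.2 Mb
training video: 6.356 Mbps × 1080 s × 1.02 = 7001.8 Mb
concert recording: 17.256 Mbps × 4320 s × 1.02 = 76036.8 Mb
security camera export: 5.356 Mbps × 2640 s × 1.02 = 14422.6 Mb
TV episode: 11.056 Mbps × 2160 s × 1.02 = 24358.6 Mb
wedding ceremony recording: 15.456 Mbps × 2700 s × 1.02 = 42565.8 Mb
Total: 499327.9 Mb = 62416.0 MB.
= 62.42 GB.

62.4 GB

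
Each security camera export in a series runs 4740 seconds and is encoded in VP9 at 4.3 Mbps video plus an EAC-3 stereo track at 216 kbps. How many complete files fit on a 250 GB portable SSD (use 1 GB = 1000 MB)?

Audio: 216 kbps = 0.216 Mbps.
Total bitrate: 4.516 Mbps.
Per item: 4.516 Mbps × 4740 s = 21,406 Mb = 2,676 MB.
Capacity: 250 GB = 2,000,000 Mb; 93.43 items → 93 complete.

93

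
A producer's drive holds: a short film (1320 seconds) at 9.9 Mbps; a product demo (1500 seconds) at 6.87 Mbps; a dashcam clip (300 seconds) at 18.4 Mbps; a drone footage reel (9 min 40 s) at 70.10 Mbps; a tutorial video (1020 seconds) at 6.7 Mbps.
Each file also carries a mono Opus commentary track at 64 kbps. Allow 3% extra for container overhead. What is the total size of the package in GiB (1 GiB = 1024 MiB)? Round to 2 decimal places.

9.20 GiB

Audio: 64 kbps = 0.064 Mbps.
short film: 9.964 Mbps × 1320 s × 1.03 = 13547.1 Mb
product demo: 6.934 Mbps × 1500 s × 1.03 = 10713.0 Mb
dashcam clip: 18.464 Mbps × 300 s × 1.03 = 5705.4 Mb
drone footage reel: 70.164 Mbps × 580 s × 1.03 = 41916.0 Mb
tutorial video: 6.764 Mbps × 1020 s × 1.03 = 7106.3 Mb
Total: 78987.7 Mb = 9873.5 MB.
= 9.195 GiB.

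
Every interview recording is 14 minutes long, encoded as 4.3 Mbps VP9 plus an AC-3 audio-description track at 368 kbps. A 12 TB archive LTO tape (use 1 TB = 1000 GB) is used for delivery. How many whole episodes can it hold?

14 min = 840 s
Audio: 368 kbps = 0.368 Mbps.
Total bitrate: 4.668 Mbps.
Per item: 4.668 Mbps × 840 s = 3,921 Mb = 490.1 MB.
Capacity: 12 TB = 96,000,000 Mb; 24482.80 items → 24482 complete.

24482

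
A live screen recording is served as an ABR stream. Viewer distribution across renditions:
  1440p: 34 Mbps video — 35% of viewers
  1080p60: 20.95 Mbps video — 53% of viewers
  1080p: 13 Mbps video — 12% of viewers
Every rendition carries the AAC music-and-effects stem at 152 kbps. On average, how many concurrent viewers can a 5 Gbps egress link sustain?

202

Audio: 152 kbps = 0.152 Mbps.
Average per-viewer bitrate: 0.35×34.152 + 0.53×21.102 + 0.12×13.152 = 24.715 Mbps.
5 Gbps = 5,000 Mbps; 5,000 / 24.715 = 202.30 → 202.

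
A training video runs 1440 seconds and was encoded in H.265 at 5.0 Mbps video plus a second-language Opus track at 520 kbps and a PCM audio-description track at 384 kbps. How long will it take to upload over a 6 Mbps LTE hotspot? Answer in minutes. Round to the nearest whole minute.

24 minutes

Audio total: 520 + 384 = 904 kbps = 0.904 Mbps.
Total bitrate: 5.904 Mbps.
File: 5.904 Mbps × 1440 s = 8501.8 Mb.
At 6 Mbps: 8501.8 / 6 = 1417.0 s ≈ 23.6 minutes.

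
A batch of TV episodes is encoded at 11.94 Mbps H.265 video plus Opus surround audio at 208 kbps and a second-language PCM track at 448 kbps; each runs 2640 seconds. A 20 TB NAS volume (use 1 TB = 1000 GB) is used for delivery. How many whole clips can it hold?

Audio total: 208 + 448 = 656 kbps = 0.656 Mbps.
Total bitrate: 12.596 Mbps.
Per item: 12.596 Mbps × 2640 s = 33,253 Mb = 4,157 MB.
Capacity: 20 TB = 160,000,000 Mb; 4811.53 items → 4811 complete.

4811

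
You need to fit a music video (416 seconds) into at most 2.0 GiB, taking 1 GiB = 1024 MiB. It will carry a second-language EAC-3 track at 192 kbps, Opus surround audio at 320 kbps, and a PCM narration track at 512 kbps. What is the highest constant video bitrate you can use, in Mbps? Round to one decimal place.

40.3 Mbps

Budget: 2.0 GiB = 17179.9 Mb.
Total bitrate budget: 17179.9 Mb / 416 s = 41.298 Mbps.
Audio total: 192 + 320 + 512 = 1024 kbps = 1.024 Mbps.
Video: 41.298 − 1.024 = 40.274 Mbps.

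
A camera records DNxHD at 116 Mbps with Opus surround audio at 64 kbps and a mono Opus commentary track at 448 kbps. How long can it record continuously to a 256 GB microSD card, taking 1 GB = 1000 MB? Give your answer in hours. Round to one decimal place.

Audio total: 64 + 448 = 512 kbps = 0.512 Mbps.
Total bitrate: 116 + 0.512 = 116.512 Mbps.
Capacity: 256 GB = 2,048,000 Mb.
Recording time: 2,048,000 / 116.512 = 17,578 s ≈ 4.88 hours.

4.9 hours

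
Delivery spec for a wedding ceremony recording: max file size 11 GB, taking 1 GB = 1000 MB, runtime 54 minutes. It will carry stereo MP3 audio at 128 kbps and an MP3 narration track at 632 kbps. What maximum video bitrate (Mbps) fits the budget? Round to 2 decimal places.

26.40 Mbps

Budget: 11 GB = 88000.0 Mb.
54 min = 3240 s
Total bitrate budget: 88000.0 Mb / 3240 s = 27.160 Mbps.
Audio total: 128 + 632 = 760 kbps = 0.760 Mbps.
Video: 27.160 − 0.760 = 26.400 Mbps.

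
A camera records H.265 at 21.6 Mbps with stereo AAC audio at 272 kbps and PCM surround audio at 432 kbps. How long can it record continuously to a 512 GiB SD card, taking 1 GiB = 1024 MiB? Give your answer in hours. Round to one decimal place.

Audio total: 272 + 432 = 704 kbps = 0.704 Mbps.
Total bitrate: 21.6 + 0.704 = 22.304 Mbps.
Capacity: 512 GiB = 4,398,047 Mb.
Recording time: 4,398,047 / 22.304 = 197,186 s ≈ 54.8 hours.

54.8 hours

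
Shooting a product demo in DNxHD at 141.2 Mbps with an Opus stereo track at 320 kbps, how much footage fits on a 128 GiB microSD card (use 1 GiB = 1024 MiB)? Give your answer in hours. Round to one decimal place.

Audio: 320 kbps = 0.320 Mbps.
Total bitrate: 141.2 + 0.320 = 141.520 Mbps.
Capacity: 128 GiB = 1,099,512 Mb.
Recording time: 1,099,512 / 141.520 = 7,769 s ≈ 2.16 hours.

2.2 hours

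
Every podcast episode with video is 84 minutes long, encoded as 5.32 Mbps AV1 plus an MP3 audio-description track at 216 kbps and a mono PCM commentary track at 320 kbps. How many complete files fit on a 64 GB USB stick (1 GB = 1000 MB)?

17

84 min = 5040 s
Audio total: 216 + 320 = 536 kbps = 0.536 Mbps.
Total bitrate: 5.856 Mbps.
Per item: 5.856 Mbps × 5040 s = 29,514 Mb = 3,689 MB.
Capacity: 64 GB = 512,000 Mb; 17.35 items → 17 complete.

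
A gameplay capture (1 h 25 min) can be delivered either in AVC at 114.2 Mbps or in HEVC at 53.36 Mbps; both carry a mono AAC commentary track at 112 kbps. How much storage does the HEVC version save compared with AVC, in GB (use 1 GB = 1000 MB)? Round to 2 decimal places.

1 h 25 min = 85 min = 5100 s
Audio: 112 kbps = 0.112 Mbps.
AVC: 114.312 Mbps × 5100 s = 582991.2 Mb = 72.874 GB.
HEVC: 53.472 Mbps × 5100 s = 272707.2 Mb = 34.088 GB.
Saving: 72.874 − 34.088 = 38.785 GB.

38.79 GB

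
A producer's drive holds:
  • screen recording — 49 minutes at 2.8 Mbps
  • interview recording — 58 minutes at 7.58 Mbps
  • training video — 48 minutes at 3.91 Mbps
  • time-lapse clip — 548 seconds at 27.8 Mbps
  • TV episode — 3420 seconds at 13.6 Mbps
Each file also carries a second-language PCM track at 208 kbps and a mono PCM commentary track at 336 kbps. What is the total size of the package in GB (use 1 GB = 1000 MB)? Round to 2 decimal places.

Audio total: 208 + 336 = 544 kbps = 0.544 Mbps.
screen recording: 3.344 Mbps × 2940 s = 9831.4 Mb
interview recording: 8.124 Mbps × 3480 s = 28271.5 Mb
training video: 4.454 Mbps × 2880 s = 12827.5 Mb
time-lapse clip: 28.344 Mbps × 548 s = 15532.5 Mb
TV episode: 14.144 Mbps × 3420 s = 48372.5 Mb
Total: 114835.4 Mb = 14354.4 MB.
= 14.35 GB.

14.35 GB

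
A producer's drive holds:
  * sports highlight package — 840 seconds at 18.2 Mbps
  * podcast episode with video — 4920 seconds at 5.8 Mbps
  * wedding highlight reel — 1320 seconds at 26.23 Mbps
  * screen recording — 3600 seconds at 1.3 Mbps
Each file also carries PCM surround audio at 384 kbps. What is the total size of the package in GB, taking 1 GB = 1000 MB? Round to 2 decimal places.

Audio: 384 kbps = 0.384 Mbps.
sports highlight package: 18.584 Mbps × 840 s = 15610.6 Mb
podcast episode with video: 6.184 Mbps × 4920 s = 30425.3 Mb
wedding highlight reel: 26.614 Mbps × 1320 s = 35130.5 Mb
screen recording: 1.684 Mbps × 3600 s = 6062.4 Mb
Total: 87228.7 Mb = 10903.6 MB.
= 10.90 GB.

10.90 GB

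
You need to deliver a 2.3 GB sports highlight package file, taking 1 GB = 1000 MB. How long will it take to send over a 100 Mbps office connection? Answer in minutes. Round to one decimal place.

3.1 minutes

File: 2.3 GB = 18400.0 Mb.
At 100 Mbps: 18400.0 / 100 = 184.0 s ≈ 3.07 minutes.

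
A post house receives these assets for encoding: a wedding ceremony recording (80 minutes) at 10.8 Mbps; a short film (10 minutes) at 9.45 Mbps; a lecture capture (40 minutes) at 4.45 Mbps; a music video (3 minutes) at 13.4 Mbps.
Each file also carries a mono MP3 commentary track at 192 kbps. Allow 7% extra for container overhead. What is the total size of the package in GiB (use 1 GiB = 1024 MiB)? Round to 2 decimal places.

8.99 GiB

Audio: 192 kbps = 0.192 Mbps.
wedding ceremony recording: 10.992 Mbps × 4800 s × 1.07 = 56454.9 Mb
short film: 9.642 Mbps × 600 s × 1.07 = 6190.2 Mb
lecture capture: 4.642 Mbps × 2400 s × 1.07 = 11920.7 Mb
music video: 13.592 Mbps × 180 s × 1.07 = 2617.8 Mb
Total: 77183.6 Mb = 9647.9 MB.
= 8.985 GiB.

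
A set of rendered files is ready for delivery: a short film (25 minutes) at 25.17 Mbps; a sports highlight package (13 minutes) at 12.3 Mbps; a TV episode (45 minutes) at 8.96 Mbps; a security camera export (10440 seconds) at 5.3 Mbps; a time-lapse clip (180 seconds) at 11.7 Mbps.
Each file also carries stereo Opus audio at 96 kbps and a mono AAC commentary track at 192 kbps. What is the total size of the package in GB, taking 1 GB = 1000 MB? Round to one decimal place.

16.7 GB

Audio total: 96 + 192 = 288 kbps = 0.288 Mbps.
short film: 25.458 Mbps × 1500 s = 38187.0 Mb
sports highlight package: 12.588 Mbps × 780 s = 9818.6 Mb
TV episode: 9.248 Mbps × 2700 s = 24969.6 Mb
security camera export: 5.588 Mbps × 10440 s = 58338.7 Mb
time-lapse clip: 11.988 Mbps × 180 s = 2157.8 Mb
Total: 133471.8 Mb = 16684.0 MB.
= 16.68 GB.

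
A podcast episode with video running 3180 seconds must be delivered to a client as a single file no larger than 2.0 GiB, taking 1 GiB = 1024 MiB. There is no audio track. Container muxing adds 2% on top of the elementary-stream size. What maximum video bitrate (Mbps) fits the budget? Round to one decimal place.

Budget: 2.0 GiB = 17179.9 Mb.
Stream payload after overhead: 17179.9 / 1.02 = 16843.0 Mb.
Total bitrate budget: 16843.0 Mb / 3180 s = 5.297 Mbps.

5.3 Mbps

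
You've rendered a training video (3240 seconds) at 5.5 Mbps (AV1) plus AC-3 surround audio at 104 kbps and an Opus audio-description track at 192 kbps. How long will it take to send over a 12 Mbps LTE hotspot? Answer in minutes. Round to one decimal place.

26.1 minutes

Audio total: 104 + 192 = 296 kbps = 0.296 Mbps.
Total bitrate: 5.796 Mbps.
File: 5.796 Mbps × 3240 s = 18779.0 Mb.
At 12 Mbps: 18779.0 / 12 = 1564.9 s ≈ 26.1 minutes.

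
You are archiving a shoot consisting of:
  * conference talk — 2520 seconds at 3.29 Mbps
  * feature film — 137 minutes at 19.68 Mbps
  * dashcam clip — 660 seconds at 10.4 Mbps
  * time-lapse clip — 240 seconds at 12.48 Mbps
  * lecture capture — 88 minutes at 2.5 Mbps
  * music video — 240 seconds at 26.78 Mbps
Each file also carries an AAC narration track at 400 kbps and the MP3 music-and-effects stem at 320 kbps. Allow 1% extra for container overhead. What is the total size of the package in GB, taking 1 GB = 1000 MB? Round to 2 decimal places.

26.75 GB

Audio total: 400 + 320 = 720 kbps = 0.720 Mbps.
conference talk: 4.010 Mbps × 2520 s × 1.01 = 10206.3 Mb
feature film: 20.400 Mbps × 8220 s × 1.01 = 169364.9 Mb
dashcam clip: 11.120 Mbps × 660 s × 1.01 = 7412.6 Mb
time-lapse clip: 13.200 Mbps × 240 s × 1.01 = 3199.7 Mb
lecture capture: 3.220 Mbps × 5280 s × 1.01 = 17171.6 Mb
music video: 27.500 Mbps × 240 s × 1.01 = 6666.0 Mb
Total: 214021.0 Mb = 26752.6 MB.
= 26.75 GB.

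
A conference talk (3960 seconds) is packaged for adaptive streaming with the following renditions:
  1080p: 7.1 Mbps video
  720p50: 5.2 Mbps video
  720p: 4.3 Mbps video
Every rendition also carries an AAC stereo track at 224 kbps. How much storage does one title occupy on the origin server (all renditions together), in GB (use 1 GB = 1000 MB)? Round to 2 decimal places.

8.55 GB

Audio: 224 kbps = 0.224 Mbps.
Sum of rendition bitrates: (7.1+0.224) + (5.2+0.224) + (4.3+0.224) = 17.272 Mbps.
× 3960 s = 68,397 Mb = 8,550 MB = 8.550 GB.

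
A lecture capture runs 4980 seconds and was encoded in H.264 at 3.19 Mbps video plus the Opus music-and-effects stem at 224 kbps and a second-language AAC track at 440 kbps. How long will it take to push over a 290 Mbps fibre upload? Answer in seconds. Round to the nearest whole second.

Audio total: 224 + 440 = 664 kbps = 0.664 Mbps.
Total bitrate: 3.854 Mbps.
File: 3.854 Mbps × 4980 s = 19192.9 Mb.
At 290 Mbps: 19192.9 / 290 = 66.2 s ≈ 66.2 seconds.

66 seconds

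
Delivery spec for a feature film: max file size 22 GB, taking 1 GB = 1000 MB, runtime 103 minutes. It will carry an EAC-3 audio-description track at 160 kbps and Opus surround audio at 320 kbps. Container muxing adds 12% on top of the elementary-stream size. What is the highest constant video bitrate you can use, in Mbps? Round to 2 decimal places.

24.95 Mbps

Budget: 22 GB = 176000.0 Mb.
Stream payload after overhead: 176000.0 / 1.12 = 157142.9 Mb.
103 min = 6180 s
Total bitrate budget: 157142.9 Mb / 6180 s = 25.428 Mbps.
Audio total: 160 + 320 = 480 kbps = 0.480 Mbps.
Video: 25.428 − 0.480 = 24.948 Mbps.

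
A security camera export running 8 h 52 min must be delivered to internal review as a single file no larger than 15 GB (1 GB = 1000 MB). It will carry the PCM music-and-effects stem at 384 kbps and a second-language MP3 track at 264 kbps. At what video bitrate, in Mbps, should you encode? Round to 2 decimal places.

3.11 Mbps

Budget: 15 GB = 120000.0 Mb.
8 h 52 min = 532 min = 31920 s
Total bitrate budget: 120000.0 Mb / 31920 s = 3.759 Mbps.
Audio total: 384 + 264 = 648 kbps = 0.648 Mbps.
Video: 3.759 − 0.648 = 3.111 Mbps.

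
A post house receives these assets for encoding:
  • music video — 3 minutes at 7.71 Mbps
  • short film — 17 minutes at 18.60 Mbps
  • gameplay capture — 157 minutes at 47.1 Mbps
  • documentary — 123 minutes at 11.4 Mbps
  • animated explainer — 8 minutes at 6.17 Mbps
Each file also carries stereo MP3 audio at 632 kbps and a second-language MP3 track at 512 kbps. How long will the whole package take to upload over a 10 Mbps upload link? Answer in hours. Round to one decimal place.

Audio total: 632 + 512 = 1144 kbps = 1.144 Mbps.
music video: 8.854 Mbps × 180 s = 1593.7 Mb
short film: 19.744 Mbps × 1020 s = 20138.9 Mb
gameplay capture: 48.244 Mbps × 9420 s = 454458.5 Mb
documentary: 12.544 Mbps × 7380 s = 92574.7 Mb
animated explainer: 7.314 Mbps × 480 s = 3510.7 Mb
Total: 572276.5 Mb = 71534.6 MB.
At 10 Mbps: 572276.5 / 10 = 57228 s ≈ 15.9 hours.

15.9 hours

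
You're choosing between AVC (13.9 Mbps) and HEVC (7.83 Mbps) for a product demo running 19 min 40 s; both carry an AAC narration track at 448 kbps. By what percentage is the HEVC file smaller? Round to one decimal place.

19 min 40 s = 1180 s
Audio: 448 kbps = 0.448 Mbps.
AVC: 14.348 Mbps × 1180 s = 16930.6 Mb = 1.971 GiB.
HEVC: 8.278 Mbps × 1180 s = 9768.0 Mb = 1.137 GiB.
Reduction: (1 − 1.137/1.971) × 100 = 42.31%.

42.3%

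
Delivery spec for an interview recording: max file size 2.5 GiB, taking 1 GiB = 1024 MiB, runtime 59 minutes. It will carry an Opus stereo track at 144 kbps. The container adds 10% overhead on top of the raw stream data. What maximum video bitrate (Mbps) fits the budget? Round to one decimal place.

5.4 Mbps

Budget: 2.5 GiB = 21474.8 Mb.
Stream payload after overhead: 21474.8 / 1.10 = 19522.6 Mb.
59 min = 3540 s
Total bitrate budget: 19522.6 Mb / 3540 s = 5.515 Mbps.
Audio: 144 kbps = 0.144 Mbps.
Video: 5.515 − 0.144 = 5.371 Mbps.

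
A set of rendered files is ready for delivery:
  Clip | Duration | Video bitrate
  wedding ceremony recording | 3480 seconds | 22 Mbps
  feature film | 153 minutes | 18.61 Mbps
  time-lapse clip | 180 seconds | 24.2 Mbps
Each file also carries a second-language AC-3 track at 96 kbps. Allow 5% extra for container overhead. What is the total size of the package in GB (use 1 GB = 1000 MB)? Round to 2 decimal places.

33.20 GB

Audio: 96 kbps = 0.096 Mbps.
wedding ceremony recording: 22.096 Mbps × 3480 s × 1.05 = 80738.8 Mb
feature film: 18.706 Mbps × 9180 s × 1.05 = 180307.1 Mb
time-lapse clip: 24.296 Mbps × 180 s × 1.05 = 4591.9 Mb
Total: 265637.9 Mb = 33204.7 MB.
= 33.20 GB.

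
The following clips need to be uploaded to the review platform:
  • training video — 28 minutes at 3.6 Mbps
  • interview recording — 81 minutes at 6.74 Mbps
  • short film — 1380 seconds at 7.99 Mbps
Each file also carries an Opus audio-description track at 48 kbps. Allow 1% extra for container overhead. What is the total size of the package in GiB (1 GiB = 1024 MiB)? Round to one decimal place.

Audio: 48 kbps = 0.048 Mbps.
training video: 3.648 Mbps × 1680 s × 1.01 = 6189.9 Mb
interview recording: 6.788 Mbps × 4860 s × 1.01 = 33319.6 Mb
short film: 8.038 Mbps × 1380 s × 1.01 = 11203.4 Mb
Total: 50712.9 Mb = 6339.1 MB.
= 5.904 GiB.

5.9 GiB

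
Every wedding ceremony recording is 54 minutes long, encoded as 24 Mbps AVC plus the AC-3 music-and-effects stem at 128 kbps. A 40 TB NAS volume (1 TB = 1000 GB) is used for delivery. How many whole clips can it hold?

54 min = 3240 s
Audio: 128 kbps = 0.128 Mbps.
Total bitrate: 24.128 Mbps.
Per item: 24.128 Mbps × 3240 s = 78,175 Mb = 9,772 MB.
Capacity: 40 TB = 320,000,000 Mb; 4093.39 items → 4093 complete.

4093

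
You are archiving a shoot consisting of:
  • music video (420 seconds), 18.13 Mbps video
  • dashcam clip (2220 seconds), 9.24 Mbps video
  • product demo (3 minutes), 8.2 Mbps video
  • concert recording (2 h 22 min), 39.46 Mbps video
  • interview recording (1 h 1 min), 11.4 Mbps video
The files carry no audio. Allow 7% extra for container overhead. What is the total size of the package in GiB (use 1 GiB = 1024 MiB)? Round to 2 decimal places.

music video: 18.130 Mbps × 420 s × 1.07 = 8147.6 Mb
dashcam clip: 9.240 Mbps × 2220 s × 1.07 = 21948.7 Mb
product demo: 8.200 Mbps × 180 s × 1.07 = 1579.3 Mb
concert recording: 39.460 Mbps × 8520 s × 1.07 = 359733.1 Mb
interview recording: 11.400 Mbps × 3660 s × 1.07 = 44644.7 Mb
Total: 436053.5 Mb = 54506.7 MB.
= 50.76 GiB.

50.76 GiB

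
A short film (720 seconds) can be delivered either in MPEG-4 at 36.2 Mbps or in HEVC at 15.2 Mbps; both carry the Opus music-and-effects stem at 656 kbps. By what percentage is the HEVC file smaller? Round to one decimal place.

Audio: 656 kbps = 0.656 Mbps.
MPEG-4: 36.856 Mbps × 720 s = 26536.3 Mb = 3.317 GB.
HEVC: 15.856 Mbps × 720 s = 11416.3 Mb = 1.427 GB.
Reduction: (1 − 1.427/3.317) × 100 = 56.98%.

57.0%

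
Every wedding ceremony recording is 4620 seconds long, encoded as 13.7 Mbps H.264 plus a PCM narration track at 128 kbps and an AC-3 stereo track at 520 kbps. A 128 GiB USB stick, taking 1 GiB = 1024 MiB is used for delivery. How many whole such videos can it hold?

Audio total: 128 + 520 = 648 kbps = 0.648 Mbps.
Total bitrate: 14.348 Mbps.
Per item: 14.348 Mbps × 4620 s = 66,288 Mb = 8,286 MB.
Capacity: 128 GiB = 1,099,512 Mb; 16.59 items → 16 complete.

16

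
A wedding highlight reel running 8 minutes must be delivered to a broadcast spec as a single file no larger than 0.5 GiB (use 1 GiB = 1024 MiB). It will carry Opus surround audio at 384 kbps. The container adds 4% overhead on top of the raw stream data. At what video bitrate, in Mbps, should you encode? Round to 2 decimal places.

Budget: 0.5 GiB = 4295.0 Mb.
Stream payload after overhead: 4295.0 / 1.04 = 4129.8 Mb.
8 min = 480 s
Total bitrate budget: 4129.8 Mb / 480 s = 8.604 Mbps.
Audio: 384 kbps = 0.384 Mbps.
Video: 8.604 − 0.384 = 8.220 Mbps.

8.22 Mbps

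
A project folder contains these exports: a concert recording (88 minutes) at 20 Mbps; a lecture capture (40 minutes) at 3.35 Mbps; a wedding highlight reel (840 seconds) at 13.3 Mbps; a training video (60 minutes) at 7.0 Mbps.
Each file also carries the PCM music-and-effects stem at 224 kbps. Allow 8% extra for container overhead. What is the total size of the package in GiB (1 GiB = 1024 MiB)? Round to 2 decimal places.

Audio: 224 kbps = 0.224 Mbps.
concert recording: 20.224 Mbps × 5280 s × 1.08 = 115325.3 Mb
lecture capture: 3.574 Mbps × 2400 s × 1.08 = 9263.8 Mb
wedding highlight reel: 13.524 Mbps × 840 s × 1.08 = 12269.0 Mb
training video: 7.224 Mbps × 3600 s × 1.08 = 28086.9 Mb
Total: 164945.0 Mb = 20618.1 MB.
= 19.20 GiB.

19.20 GiB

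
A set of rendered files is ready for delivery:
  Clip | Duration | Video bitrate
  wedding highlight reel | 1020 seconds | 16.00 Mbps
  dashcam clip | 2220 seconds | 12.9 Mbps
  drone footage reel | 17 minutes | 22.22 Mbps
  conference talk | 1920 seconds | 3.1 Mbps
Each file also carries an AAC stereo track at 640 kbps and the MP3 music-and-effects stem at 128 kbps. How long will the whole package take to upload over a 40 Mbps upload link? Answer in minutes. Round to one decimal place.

32.6 minutes

Audio total: 640 + 128 = 768 kbps = 0.768 Mbps.
wedding highlight reel: 16.768 Mbps × 1020 s = 17103.4 Mb
dashcam clip: 13.668 Mbps × 2220 s = 30343.0 Mb
drone footage reel: 22.988 Mbps × 1020 s = 23447.8 Mb
conference talk: 3.868 Mbps × 1920 s = 7426.6 Mb
Total: 78320.6 Mb = 9790.1 MB.
At 40 Mbps: 78320.6 / 40 = 1958 s ≈ 32.6 minutes.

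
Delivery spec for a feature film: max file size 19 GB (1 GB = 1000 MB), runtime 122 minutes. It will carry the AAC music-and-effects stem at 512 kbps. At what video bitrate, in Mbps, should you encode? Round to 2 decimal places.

20.25 Mbps

Budget: 19 GB = 152000.0 Mb.
122 min = 7320 s
Total bitrate budget: 152000.0 Mb / 7320 s = 20.765 Mbps.
Audio: 512 kbps = 0.512 Mbps.
Video: 20.765 − 0.512 = 20.253 Mbps.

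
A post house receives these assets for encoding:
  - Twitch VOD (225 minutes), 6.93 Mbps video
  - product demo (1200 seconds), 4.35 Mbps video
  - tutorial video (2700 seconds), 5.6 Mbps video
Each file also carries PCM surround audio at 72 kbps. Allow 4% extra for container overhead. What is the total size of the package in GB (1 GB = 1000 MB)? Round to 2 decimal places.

Audio: 72 kbps = 0.072 Mbps.
Twitch VOD: 7.002 Mbps × 13500 s × 1.04 = 98308.1 Mb
product demo: 4.422 Mbps × 1200 s × 1.04 = 5518.7 Mb
tutorial video: 5.672 Mbps × 2700 s × 1.04 = 15927.0 Mb
Total: 119753.7 Mb = 14969.2 MB.
= 14.97 GB.

14.97 GB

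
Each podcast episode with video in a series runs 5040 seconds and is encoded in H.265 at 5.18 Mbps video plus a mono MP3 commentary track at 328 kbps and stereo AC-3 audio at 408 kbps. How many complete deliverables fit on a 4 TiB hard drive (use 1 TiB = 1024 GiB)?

1180

Audio total: 328 + 408 = 736 kbps = 0.736 Mbps.
Total bitrate: 5.916 Mbps.
Per item: 5.916 Mbps × 5040 s = 29,817 Mb = 3,727 MB.
Capacity: 4 TiB = 35,184,372 Mb; 1180.02 items → 1180 complete.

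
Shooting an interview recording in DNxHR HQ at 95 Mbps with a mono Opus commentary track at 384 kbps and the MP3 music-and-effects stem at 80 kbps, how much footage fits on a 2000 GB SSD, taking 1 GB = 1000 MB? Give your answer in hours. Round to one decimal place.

46.6 hours

Audio total: 384 + 80 = 464 kbps = 0.464 Mbps.
Total bitrate: 95 + 0.464 = 95.464 Mbps.
Capacity: 2000 GB = 16,000,000 Mb.
Recording time: 16,000,000 / 95.464 = 167,602 s ≈ 46.6 hours.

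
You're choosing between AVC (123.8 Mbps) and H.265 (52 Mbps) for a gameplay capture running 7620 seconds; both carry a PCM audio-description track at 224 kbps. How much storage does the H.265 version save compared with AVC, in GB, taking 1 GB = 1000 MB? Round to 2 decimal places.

Audio: 224 kbps = 0.224 Mbps.
AVC: 124.024 Mbps × 7620 s = 945062.9 Mb = 118.133 GB.
H.265: 52.224 Mbps × 7620 s = 397946.9 Mb = 49.743 GB.
Saving: 118.133 − 49.743 = 68.389 GB.

68.39 GB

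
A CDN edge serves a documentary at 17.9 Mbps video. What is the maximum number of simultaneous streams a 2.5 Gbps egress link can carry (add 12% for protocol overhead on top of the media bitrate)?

124

On the wire with 12% overhead: 20.048 Mbps.
2.5 Gbps = 2,500 Mbps; 2,500 / 20.048 = 124.70 → 124 viewers.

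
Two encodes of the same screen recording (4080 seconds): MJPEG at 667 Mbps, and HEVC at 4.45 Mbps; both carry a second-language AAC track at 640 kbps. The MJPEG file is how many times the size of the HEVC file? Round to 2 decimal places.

131.17

Audio: 640 kbps = 0.640 Mbps.
MJPEG: 667.640 Mbps × 4080 s = 2723971.2 Mb = 317.112 GiB.
HEVC: 5.090 Mbps × 4080 s = 20767.2 Mb = 2.418 GiB.
Ratio: 317.112 / 2.418 = 131.167.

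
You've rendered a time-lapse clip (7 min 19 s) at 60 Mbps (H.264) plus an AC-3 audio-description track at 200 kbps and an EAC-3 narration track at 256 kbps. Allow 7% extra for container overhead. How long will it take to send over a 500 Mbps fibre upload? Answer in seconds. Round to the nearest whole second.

57 seconds

7 min 19 s = 439 s
Audio total: 200 + 256 = 456 kbps = 0.456 Mbps.
Total bitrate: 60.456 Mbps.
File: 60.456 Mbps × 439 s = 26540.2 Mb.
With 7% container overhead: ×1.07. → 28398.0 Mb.
At 500 Mbps: 28398.0 / 500 = 56.8 s ≈ 56.8 seconds.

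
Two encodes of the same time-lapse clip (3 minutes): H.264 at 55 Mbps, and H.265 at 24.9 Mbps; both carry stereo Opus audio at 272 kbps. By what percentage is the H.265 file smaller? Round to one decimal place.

54.5%

3 min = 180 s
Audio: 272 kbps = 0.272 Mbps.
H.264: 55.272 Mbps × 180 s = 9949.0 Mb = 1.244 GB.
H.265: 25.172 Mbps × 180 s = 4531.0 Mb = 0.566 GB.
Reduction: (1 − 0.566/1.244) × 100 = 54.46%.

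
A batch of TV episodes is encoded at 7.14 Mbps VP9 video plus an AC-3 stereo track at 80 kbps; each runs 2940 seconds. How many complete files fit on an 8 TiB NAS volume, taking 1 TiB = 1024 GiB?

3315

Audio: 80 kbps = 0.080 Mbps.
Total bitrate: 7.220 Mbps.
Per item: 7.220 Mbps × 2940 s = 21,227 Mb = 2,653 MB.
Capacity: 8 TiB = 70,368,744 Mb; 3315.09 items → 3315 complete.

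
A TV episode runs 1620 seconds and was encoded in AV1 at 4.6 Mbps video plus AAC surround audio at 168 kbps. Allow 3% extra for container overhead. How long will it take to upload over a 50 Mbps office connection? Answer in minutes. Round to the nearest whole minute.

Audio: 168 kbps = 0.168 Mbps.
Total bitrate: 4.768 Mbps.
File: 4.768 Mbps × 1620 s = 7724.2 Mb.
With 3% container overhead: ×1.03. → 7955.9 Mb.
At 50 Mbps: 7955.9 / 50 = 159.1 s ≈ 2.65 minutes.

3 minutes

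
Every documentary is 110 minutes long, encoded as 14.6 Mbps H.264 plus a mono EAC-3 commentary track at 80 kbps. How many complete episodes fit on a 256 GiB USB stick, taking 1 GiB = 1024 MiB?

110 min = 6600 s
Audio: 80 kbps = 0.080 Mbps.
Total bitrate: 14.680 Mbps.
Per item: 14.680 Mbps × 6600 s = 96,888 Mb = 12,111 MB.
Capacity: 256 GiB = 2,199,023 Mb; 22.70 items → 22 complete.

22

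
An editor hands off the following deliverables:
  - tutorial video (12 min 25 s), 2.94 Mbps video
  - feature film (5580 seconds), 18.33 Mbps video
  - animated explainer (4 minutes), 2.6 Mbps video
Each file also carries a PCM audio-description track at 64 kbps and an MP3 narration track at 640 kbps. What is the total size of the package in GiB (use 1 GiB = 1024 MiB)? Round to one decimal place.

12.8 GiB

Audio total: 64 + 640 = 704 kbps = 0.704 Mbps.
tutorial video: 3.644 Mbps × 745 s = 2714.8 Mb
feature film: 19.034 Mbps × 5580 s = 106209.7 Mb
animated explainer: 3.304 Mbps × 240 s = 793.0 Mb
Total: 109717.5 Mb = 13714.7 MB.
= 12.77 GiB.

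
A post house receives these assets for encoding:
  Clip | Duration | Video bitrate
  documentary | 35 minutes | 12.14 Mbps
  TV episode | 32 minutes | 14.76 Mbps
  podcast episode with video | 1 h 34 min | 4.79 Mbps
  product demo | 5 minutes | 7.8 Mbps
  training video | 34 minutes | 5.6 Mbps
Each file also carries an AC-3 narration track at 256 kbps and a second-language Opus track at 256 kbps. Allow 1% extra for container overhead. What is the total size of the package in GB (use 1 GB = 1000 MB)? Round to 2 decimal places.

12.72 GB

Audio total: 256 + 256 = 512 kbps = 0.512 Mbps.
documentary: 12.652 Mbps × 2100 s × 1.01 = 26834.9 Mb
TV episode: 15.272 Mbps × 1920 s × 1.01 = 29615.5 Mb
podcast episode with video: 5.302 Mbps × 5640 s × 1.01 = 30202.3 Mb
product demo: 8.312 Mbps × 300 s × 1.01 = 2518.5 Mb
training video: 6.112 Mbps × 2040 s × 1.01 = 12593.2 Mb
Total: 101764.4 Mb = 12720.5 MB.
= 12.72 GB.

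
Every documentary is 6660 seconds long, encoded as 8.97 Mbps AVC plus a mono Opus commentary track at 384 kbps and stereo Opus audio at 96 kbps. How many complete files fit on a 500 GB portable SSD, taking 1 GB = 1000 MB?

63

Audio total: 384 + 96 = 480 kbps = 0.480 Mbps.
Total bitrate: 9.450 Mbps.
Per item: 9.450 Mbps × 6660 s = 62,937 Mb = 7,867 MB.
Capacity: 500 GB = 4,000,000 Mb; 63.56 items → 63 complete.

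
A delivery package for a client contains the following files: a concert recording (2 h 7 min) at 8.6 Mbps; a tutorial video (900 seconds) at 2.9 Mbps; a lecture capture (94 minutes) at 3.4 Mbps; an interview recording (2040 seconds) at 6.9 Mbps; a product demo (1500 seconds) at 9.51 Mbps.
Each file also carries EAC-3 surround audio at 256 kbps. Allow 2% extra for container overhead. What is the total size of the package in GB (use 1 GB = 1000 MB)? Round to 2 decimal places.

Audio: 256 kbps = 0.256 Mbps.
concert recording: 8.856 Mbps × 7620 s × 1.02 = 68832.4 Mb
tutorial video: 3.156 Mbps × 900 s × 1.02 = 2897.2 Mb
lecture capture: 3.656 Mbps × 5640 s × 1.02 = 21032.2 Mb
interview recording: 7.156 Mbps × 2040 s × 1.02 = 14890.2 Mb
product demo: 9.766 Mbps × 1500 s × 1.02 = 14942.0 Mb
Total: 122594.0 Mb = 15324.3 MB.
= 15.32 GB.

15.32 GB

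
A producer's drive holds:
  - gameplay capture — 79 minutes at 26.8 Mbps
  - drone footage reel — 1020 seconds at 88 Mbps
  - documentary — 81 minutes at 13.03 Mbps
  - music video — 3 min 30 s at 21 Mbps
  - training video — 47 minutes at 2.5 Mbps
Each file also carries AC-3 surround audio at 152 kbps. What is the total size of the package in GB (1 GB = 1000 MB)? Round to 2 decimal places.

Audio: 152 kbps = 0.152 Mbps.
gameplay capture: 26.952 Mbps × 4740 s = 127752.5 Mb
drone footage reel: 88.152 Mbps × 1020 s = 89915.0 Mb
documentary: 13.182 Mbps × 4860 s = 64064.5 Mb
music video: 21.152 Mbps × 210 s = 4441.9 Mb
training video: 2.652 Mbps × 2820 s = 7478.6 Mb
Total: 293652.6 Mb = 36706.6 MB.
= 36.71 GB.

36.71 GB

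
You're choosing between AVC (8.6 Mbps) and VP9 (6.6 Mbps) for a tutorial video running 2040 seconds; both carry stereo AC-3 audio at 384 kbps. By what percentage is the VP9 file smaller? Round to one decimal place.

22.3%

Audio: 384 kbps = 0.384 Mbps.
AVC: 8.984 Mbps × 2040 s = 18327.4 Mb = 2.291 GB.
VP9: 6.984 Mbps × 2040 s = 14247.4 Mb = 1.781 GB.
Reduction: (1 − 1.781/2.291) × 100 = 22.26%.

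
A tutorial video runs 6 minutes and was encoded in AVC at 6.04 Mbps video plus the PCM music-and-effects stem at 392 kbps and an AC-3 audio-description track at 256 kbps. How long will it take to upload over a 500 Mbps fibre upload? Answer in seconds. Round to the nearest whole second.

6 min = 360 s
Audio total: 392 + 256 = 648 kbps = 0.648 Mbps.
Total bitrate: 6.688 Mbps.
File: 6.688 Mbps × 360 s = 2407.7 Mb.
At 500 Mbps: 2407.7 / 500 = 4.8 s ≈ 4.82 seconds.

5 seconds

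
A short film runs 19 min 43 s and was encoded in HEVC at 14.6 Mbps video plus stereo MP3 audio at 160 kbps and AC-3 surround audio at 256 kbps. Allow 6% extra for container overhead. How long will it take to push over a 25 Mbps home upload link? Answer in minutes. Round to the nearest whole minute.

19 min 43 s = 1183 s
Audio total: 160 + 256 = 416 kbps = 0.416 Mbps.
Total bitrate: 15.016 Mbps.
File: 15.016 Mbps × 1183 s = 17763.9 Mb.
With 6% container overhead: ×1.06. → 18829.8 Mb.
At 25 Mbps: 18829.8 / 25 = 753.2 s ≈ 12.6 minutes.

13 minutes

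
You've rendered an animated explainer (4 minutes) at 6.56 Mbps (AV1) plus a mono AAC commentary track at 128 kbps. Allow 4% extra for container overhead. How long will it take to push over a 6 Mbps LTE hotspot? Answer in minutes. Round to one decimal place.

4.6 minutes

4 min = 240 s
Audio: 128 kbps = 0.128 Mbps.
Total bitrate: 6.688 Mbps.
File: 6.688 Mbps × 240 s = 1605.1 Mb.
With 4% container overhead: ×1.04. → 1669.3 Mb.
At 6 Mbps: 1669.3 / 6 = 278.2 s ≈ 4.64 minutes.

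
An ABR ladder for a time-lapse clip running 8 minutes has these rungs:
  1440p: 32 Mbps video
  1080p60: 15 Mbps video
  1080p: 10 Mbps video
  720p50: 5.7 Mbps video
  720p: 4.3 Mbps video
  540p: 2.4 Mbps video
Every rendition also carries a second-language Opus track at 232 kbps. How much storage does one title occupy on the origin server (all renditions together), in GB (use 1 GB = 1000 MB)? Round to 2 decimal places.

8 min = 480 s
Audio: 232 kbps = 0.232 Mbps.
Sum of rendition bitrates: (32+0.232) + (15+0.232) + (10+0.232) + (5.7+0.232) + (4.3+0.232) + (2.4+0.232) = 70.792 Mbps.
× 480 s = 33,980 Mb = 4,248 MB = 4.248 GB.

4.25 GB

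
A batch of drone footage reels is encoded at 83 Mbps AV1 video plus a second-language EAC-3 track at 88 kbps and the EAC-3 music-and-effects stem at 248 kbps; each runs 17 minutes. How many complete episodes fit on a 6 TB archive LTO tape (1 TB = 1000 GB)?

564

17 min = 1020 s
Audio total: 88 + 248 = 336 kbps = 0.336 Mbps.
Total bitrate: 83.336 Mbps.
Per item: 83.336 Mbps × 1020 s = 85,003 Mb = 10,625 MB.
Capacity: 6 TB = 48,000,000 Mb; 564.69 items → 564 complete.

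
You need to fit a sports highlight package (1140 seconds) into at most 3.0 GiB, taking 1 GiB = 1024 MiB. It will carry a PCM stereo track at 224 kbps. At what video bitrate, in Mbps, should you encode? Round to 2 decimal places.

22.38 Mbps

Budget: 3.0 GiB = 25769.8 Mb.
Total bitrate budget: 25769.8 Mb / 1140 s = 22.605 Mbps.
Audio: 224 kbps = 0.224 Mbps.
Video: 22.605 − 0.224 = 22.381 Mbps.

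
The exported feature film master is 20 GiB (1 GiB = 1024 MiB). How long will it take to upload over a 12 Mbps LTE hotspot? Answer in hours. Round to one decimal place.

4.0 hours

File: 20 GiB = 171798.7 Mb.
At 12 Mbps: 171798.7 / 12 = 14316.6 s ≈ 3.98 hours.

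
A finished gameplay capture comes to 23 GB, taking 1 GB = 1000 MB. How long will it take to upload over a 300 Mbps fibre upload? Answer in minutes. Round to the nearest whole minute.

10 minutes

File: 23 GB = 184000.0 Mb.
At 300 Mbps: 184000.0 / 300 = 613.3 s ≈ 10.2 minutes.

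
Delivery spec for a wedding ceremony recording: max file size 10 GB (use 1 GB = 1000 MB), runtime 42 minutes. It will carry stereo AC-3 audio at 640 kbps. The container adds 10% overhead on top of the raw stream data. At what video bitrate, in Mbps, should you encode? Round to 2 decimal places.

28.22 Mbps

Budget: 10 GB = 80000.0 Mb.
Stream payload after overhead: 80000.0 / 1.10 = 72727.3 Mb.
42 min = 2520 s
Total bitrate budget: 72727.3 Mb / 2520 s = 28.860 Mbps.
Audio: 640 kbps = 0.640 Mbps.
Video: 28.860 − 0.640 = 28.220 Mbps.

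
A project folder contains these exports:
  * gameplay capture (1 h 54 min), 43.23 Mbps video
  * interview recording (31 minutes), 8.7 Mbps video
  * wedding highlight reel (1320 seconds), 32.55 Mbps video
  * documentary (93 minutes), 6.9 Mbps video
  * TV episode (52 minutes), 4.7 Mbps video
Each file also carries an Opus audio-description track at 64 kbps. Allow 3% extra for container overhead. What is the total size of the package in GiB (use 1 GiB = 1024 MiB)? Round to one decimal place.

Audio: 64 kbps = 0.064 Mbps.
gameplay capture: 43.294 Mbps × 6840 s × 1.03 = 305014.9 Mb
interview recording: 8.764 Mbps × 1860 s × 1.03 = 16790.1 Mb
wedding highlight reel: 32.614 Mbps × 1320 s × 1.03 = 44342.0 Mb
documentary: 6.964 Mbps × 5580 s × 1.03 = 40024.9 Mb
TV episode: 4.764 Mbps × 3120 s × 1.03 = 15309.6 Mb
Total: 421481.4 Mb = 52685.2 MB.
= 49.07 GiB.

49.1 GiB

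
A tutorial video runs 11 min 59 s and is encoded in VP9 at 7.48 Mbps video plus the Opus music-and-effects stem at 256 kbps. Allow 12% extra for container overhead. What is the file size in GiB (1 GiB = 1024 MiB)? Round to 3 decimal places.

11 min 59 s = 719 s
Audio: 256 kbps = 0.256 Mbps.
Total bitrate: 7.48 + 0.256 = 7.736 Mbps.
Stream data: 7.736 Mbps × 719 s = 5562.2 Mb.
With 12% container overhead: ×1.12.
6,230 Mb = 778,705,760 bytes ÷ 1,073,741,824 = 0.7252 GiB.

0.725 GiB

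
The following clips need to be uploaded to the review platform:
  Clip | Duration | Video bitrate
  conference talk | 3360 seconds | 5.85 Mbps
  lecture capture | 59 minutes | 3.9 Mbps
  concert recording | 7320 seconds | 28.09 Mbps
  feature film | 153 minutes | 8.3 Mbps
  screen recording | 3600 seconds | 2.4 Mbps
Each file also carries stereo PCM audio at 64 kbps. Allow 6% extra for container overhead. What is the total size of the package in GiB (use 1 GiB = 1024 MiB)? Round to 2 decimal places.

Audio: 64 kbps = 0.064 Mbps.
conference talk: 5.914 Mbps × 3360 s × 1.06 = 21063.3 Mb
lecture capture: 3.964 Mbps × 3540 s × 1.06 = 14874.5 Mb
concert recording: 28.154 Mbps × 7320 s × 1.06 = 218452.5 Mb
feature film: 8.364 Mbps × 9180 s × 1.06 = 81388.4 Mb
screen recording: 2.464 Mbps × 3600 s × 1.06 = 9402.6 Mb
Total: 345181.4 Mb = 43147.7 MB.
= 40.18 GiB.

40.18 GiB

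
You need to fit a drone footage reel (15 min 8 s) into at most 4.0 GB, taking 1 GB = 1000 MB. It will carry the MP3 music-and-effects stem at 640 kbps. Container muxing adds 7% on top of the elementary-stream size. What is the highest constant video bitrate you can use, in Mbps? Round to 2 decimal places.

32.30 Mbps

Budget: 4.0 GB = 32000.0 Mb.
Stream payload after overhead: 32000.0 / 1.07 = 29906.5 Mb.
15 min 8 s = 908 s
Total bitrate budget: 29906.5 Mb / 908 s = 32.937 Mbps.
Audio: 640 kbps = 0.640 Mbps.
Video: 32.937 − 0.640 = 32.297 Mbps.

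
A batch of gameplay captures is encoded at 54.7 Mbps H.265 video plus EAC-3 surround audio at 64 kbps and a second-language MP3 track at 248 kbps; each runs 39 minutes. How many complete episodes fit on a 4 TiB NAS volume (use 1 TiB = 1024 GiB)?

39 min = 2340 s
Audio total: 64 + 248 = 312 kbps = 0.312 Mbps.
Total bitrate: 55.012 Mbps.
Per item: 55.012 Mbps × 2340 s = 128,728 Mb = 16,091 MB.
Capacity: 4 TiB = 35,184,372 Mb; 273.32 items → 273 complete.

273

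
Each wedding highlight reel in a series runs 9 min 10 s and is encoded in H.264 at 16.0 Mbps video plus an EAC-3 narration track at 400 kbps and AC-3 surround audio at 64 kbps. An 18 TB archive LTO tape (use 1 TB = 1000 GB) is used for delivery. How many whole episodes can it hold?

15902

9 min 10 s = 550 s
Audio total: 400 + 64 = 464 kbps = 0.464 Mbps.
Total bitrate: 16.464 Mbps.
Per item: 16.464 Mbps × 550 s = 9,055 Mb = 1,132 MB.
Capacity: 18 TB = 144,000,000 Mb; 15902.46 items → 15902 complete.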